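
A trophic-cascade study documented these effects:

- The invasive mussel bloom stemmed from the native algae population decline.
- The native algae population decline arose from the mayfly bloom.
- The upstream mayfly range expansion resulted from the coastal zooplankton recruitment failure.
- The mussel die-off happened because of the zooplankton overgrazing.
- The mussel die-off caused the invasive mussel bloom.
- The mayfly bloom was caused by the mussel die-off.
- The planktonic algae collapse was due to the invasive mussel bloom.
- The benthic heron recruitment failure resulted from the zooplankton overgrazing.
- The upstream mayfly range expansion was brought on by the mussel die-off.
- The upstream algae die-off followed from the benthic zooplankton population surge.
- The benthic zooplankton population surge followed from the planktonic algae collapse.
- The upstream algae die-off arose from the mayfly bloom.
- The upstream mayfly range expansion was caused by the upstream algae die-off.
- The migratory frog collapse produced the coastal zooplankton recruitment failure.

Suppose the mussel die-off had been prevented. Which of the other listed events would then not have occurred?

the benthic zooplankton population surge, the invasive mussel bloom, the mayfly bloom, the native algae population decline, the planktonic algae collapse, the upstream algae die-off

Downstream of the mussel die-off: the mayfly bloom, the native algae population decline, the invasive mussel bloom, the planktonic algae collapse, the benthic zooplankton population surge, the upstream algae die-off, the upstream mayfly range expansion.
Of those, still caused via another path: the upstream mayfly range expansion.
The remainder have no surviving cause.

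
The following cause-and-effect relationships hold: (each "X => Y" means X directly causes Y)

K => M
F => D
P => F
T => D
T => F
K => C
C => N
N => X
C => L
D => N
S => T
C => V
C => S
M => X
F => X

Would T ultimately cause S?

No

T leads to F, D, N, X; S is not among them.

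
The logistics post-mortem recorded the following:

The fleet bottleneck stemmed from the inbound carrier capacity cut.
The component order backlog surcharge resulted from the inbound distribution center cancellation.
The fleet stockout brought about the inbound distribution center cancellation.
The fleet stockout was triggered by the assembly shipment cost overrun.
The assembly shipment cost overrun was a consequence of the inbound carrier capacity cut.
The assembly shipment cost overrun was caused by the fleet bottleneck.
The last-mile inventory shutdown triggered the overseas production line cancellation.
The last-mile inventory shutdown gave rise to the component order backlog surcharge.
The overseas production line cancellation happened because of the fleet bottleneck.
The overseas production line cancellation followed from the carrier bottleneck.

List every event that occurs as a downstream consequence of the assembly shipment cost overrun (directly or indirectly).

the component order backlog surcharge, the fleet stockout, the inbound distribution center cancellation

Direct effects: the fleet stockout.
2 steps out: the inbound distribution center cancellation.
3 steps out: the component order backlog surcharge.
Not reachable from it: the inbound carrier capacity cut, the fleet bottleneck, the last-mile inventory shutdown, the carrier bottleneck, the overseas production line cancellation.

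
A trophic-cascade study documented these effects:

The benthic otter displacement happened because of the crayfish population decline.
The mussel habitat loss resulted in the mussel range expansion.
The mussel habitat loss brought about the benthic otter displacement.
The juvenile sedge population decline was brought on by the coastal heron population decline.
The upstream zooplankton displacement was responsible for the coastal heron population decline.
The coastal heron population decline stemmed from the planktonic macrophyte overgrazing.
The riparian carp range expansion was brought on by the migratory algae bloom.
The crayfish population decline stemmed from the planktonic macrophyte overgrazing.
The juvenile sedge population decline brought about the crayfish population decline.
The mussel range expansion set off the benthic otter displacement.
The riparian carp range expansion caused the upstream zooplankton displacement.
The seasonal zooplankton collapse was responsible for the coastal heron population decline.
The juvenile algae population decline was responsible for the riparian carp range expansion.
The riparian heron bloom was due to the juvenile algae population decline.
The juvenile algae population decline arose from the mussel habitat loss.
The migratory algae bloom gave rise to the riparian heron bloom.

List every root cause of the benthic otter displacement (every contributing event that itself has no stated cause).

the migratory algae bloom, the mussel habitat loss, the planktonic macrophyte overgrazing, the seasonal zooplankton collapse

Tracing upstream from the benthic otter displacement: the benthic otter displacement ← the crayfish population decline ← the juvenile sedge population decline ← the coastal heron population decline ← the seasonal zooplankton collapse.
A separate upstream branch: the benthic otter displacement ← the mussel habitat loss.
A separate upstream branch: the benthic otter displacement ← the crayfish population decline ← the juvenile sedge population decline ← the coastal heron population decline ← the upstream zooplankton displacement ← the riparian carp range expansion ← the migratory algae bloom.
A separate upstream branch: the benthic otter displacement ← the crayfish population decline ← the planktonic macrophyte overgrazing.
Each of those chain origins has no stated cause.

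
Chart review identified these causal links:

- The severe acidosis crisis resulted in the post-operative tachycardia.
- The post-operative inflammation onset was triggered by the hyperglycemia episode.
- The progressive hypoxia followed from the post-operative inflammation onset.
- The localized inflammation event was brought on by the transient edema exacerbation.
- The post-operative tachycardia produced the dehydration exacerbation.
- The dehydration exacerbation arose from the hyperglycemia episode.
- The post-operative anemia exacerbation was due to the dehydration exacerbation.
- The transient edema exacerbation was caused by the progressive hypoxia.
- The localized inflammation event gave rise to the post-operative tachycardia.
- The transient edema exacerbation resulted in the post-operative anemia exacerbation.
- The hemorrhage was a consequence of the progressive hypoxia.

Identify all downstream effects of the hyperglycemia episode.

Direct effects: the post-operative inflammation onset, the dehydration exacerbation.
2 steps out: the progressive hypoxia, the post-operative anemia exacerbation.
3 steps out: the hemorrhage, the transient edema exacerbation.
4 steps out: the localized inflammation event.
5 steps out: the post-operative tachycardia.
Not reachable from it: the severe acidosis crisis.

the dehydration exacerbation, the hemorrhage, the localized inflammation event, the post-operative anemia exacerbation, the post-operative inflammation onset, the post-operative tachycardia, the progressive hypoxia, the transient edema exacerbation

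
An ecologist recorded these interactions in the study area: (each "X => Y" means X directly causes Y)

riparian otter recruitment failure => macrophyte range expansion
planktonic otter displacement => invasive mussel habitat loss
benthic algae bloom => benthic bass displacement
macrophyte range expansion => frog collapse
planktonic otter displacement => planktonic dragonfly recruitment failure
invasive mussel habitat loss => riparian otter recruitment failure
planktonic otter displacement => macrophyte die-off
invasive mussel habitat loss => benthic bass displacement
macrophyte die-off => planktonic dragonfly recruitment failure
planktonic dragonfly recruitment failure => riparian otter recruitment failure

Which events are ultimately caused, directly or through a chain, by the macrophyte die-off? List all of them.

the frog collapse, the macrophyte range expansion, the planktonic dragonfly recruitment failure, the riparian otter recruitment failure

Direct effects: the planktonic dragonfly recruitment failure.
2 steps out: the riparian otter recruitment failure.
3 steps out: the macrophyte range expansion.
4 steps out: the frog collapse.
Not reachable from it: the planktonic otter displacement, the invasive mussel habitat loss, the benthic bass displacement, the benthic algae bloom.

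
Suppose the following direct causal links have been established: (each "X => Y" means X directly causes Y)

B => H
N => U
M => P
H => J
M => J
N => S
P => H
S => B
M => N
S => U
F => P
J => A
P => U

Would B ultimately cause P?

No

B leads to H, J, A; P is not among them.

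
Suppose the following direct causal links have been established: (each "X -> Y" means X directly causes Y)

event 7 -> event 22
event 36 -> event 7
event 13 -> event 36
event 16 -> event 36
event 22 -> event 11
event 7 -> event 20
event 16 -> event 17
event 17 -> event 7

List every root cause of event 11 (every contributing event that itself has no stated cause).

event 13, event 16

Tracing upstream from event 11: event 11 ← event 22 ← event 7 ← event 36 ← event 13.
A separate upstream branch: event 11 ← event 22 ← event 7 ← event 36 ← event 16.
Each of those chain origins has no stated cause.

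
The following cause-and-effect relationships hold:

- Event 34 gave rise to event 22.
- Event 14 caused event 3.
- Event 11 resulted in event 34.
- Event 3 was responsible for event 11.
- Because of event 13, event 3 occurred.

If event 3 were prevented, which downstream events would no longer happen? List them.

event 11, event 22, event 34

Downstream of event 3: event 11, event 34, event 22.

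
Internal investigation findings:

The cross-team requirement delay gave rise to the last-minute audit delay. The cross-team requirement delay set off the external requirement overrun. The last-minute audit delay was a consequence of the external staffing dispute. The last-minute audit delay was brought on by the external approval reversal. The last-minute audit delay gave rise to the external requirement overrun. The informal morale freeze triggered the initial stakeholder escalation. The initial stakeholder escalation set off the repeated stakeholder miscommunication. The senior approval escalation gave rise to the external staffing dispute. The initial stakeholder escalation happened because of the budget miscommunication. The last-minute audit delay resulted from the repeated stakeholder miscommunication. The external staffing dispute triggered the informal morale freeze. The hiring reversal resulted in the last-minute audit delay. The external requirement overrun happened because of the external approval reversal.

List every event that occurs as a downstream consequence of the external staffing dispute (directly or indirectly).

the external requirement overrun, the informal morale freeze, the initial stakeholder escalation, the last-minute audit delay, the repeated stakeholder miscommunication

Direct effects: the informal morale freeze, the last-minute audit delay.
2 steps out: the initial stakeholder escalation, the external requirement overrun.
3 steps out: the repeated stakeholder miscommunication.
Not reachable from it: the budget miscommunication, the senior approval escalation, the cross-team requirement delay, the hiring reversal, the external approval reversal.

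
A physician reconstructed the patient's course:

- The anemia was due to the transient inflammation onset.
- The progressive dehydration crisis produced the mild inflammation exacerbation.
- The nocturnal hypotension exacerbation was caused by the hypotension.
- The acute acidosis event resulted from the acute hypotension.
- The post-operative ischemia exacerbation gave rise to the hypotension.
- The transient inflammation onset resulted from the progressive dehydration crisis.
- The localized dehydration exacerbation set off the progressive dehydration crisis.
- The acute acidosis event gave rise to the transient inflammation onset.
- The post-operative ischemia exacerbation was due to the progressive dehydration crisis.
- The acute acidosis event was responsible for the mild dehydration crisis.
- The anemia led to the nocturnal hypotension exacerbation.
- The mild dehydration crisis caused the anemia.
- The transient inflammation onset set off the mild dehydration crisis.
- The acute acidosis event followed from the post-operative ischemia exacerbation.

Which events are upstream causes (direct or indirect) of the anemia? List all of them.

the acute acidosis event, the acute hypotension, the localized dehydration exacerbation, the mild dehydration crisis, the post-operative ischemia exacerbation, the progressive dehydration crisis, the transient inflammation onset

Immediate causes of the anemia: the transient inflammation onset, the mild dehydration crisis.
Further upstream: the localized dehydration exacerbation, the progressive dehydration crisis, the post-operative ischemia exacerbation, the acute acidosis event, the acute hypotension.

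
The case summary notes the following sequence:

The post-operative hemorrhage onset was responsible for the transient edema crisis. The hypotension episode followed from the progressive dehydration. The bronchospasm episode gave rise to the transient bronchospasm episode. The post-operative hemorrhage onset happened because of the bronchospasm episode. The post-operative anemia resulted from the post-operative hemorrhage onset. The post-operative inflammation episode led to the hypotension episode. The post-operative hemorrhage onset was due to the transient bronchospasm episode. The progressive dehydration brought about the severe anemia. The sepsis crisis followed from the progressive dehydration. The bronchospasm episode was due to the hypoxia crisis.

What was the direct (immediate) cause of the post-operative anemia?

the post-operative hemorrhage onset

Upstream contributors include the hypoxia crisis, the bronchospasm episode, the transient bronchospasm episode, but only the post-operative hemorrhage onset feeds directly into the post-operative anemia.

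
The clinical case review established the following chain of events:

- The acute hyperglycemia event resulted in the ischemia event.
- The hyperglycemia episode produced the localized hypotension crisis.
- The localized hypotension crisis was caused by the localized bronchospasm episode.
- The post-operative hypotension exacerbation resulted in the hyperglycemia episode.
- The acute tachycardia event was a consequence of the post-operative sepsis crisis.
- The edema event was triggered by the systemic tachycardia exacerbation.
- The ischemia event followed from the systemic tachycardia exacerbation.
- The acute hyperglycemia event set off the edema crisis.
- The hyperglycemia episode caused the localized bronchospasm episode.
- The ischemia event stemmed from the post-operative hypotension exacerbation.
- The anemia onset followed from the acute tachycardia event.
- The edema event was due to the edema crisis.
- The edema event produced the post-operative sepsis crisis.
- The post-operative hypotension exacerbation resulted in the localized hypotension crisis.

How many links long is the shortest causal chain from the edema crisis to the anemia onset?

Shortest chain: the edema crisis → the edema event → the post-operative sepsis crisis → the acute tachycardia event → the anemia onset.

4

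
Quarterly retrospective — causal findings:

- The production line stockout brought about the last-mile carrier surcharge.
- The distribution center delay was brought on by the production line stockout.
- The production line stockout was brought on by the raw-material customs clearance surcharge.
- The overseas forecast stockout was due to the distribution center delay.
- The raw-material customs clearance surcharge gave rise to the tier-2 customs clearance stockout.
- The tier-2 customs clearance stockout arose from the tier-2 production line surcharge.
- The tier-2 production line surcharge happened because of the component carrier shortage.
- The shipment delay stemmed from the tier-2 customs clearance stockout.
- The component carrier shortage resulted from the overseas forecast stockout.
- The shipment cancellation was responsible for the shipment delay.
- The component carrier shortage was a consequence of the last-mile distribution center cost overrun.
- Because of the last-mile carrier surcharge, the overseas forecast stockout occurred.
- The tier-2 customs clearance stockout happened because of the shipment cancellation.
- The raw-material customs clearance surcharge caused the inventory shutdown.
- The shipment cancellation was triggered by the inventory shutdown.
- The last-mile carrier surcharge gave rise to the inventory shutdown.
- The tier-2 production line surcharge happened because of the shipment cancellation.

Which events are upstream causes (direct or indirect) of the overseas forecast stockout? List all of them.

the distribution center delay, the last-mile carrier surcharge, the production line stockout, the raw-material customs clearance surcharge

Immediate causes of the overseas forecast stockout: the distribution center delay, the last-mile carrier surcharge.
Further upstream: the raw-material customs clearance surcharge, the production line stockout.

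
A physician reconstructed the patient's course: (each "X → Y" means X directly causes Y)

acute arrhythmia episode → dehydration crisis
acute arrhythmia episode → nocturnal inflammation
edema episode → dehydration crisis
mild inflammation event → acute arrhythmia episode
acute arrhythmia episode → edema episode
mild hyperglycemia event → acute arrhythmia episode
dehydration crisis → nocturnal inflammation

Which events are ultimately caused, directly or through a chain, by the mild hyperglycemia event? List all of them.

the acute arrhythmia episode, the dehydration crisis, the edema episode, the nocturnal inflammation

Direct effects: the acute arrhythmia episode.
2 steps out: the edema episode, the dehydration crisis, the nocturnal inflammation.
Not reachable from it: the mild inflammation event.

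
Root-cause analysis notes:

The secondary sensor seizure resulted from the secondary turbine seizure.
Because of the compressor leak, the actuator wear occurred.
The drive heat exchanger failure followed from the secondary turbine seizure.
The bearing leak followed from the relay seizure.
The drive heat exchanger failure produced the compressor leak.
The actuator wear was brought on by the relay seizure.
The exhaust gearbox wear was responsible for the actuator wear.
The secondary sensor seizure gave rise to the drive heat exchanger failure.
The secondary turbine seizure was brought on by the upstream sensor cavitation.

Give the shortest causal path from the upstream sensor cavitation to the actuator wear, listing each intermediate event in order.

the upstream sensor cavitation → the secondary turbine seizure
the secondary turbine seizure → the drive heat exchanger failure
the drive heat exchanger failure → the compressor leak
the compressor leak → the actuator wear
Length: 4 steps.

the upstream sensor cavitation → the secondary turbine seizure → the drive heat exchanger failure → the compressor leak → the actuator wear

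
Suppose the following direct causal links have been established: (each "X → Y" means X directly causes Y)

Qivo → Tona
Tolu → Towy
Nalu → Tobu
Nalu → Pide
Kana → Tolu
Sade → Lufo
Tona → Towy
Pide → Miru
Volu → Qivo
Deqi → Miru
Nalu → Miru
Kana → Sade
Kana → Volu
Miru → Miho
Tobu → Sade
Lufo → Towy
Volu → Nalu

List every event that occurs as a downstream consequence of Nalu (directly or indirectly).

Lufo, Miho, Miru, Pide, Sade, Tobu, Towy

Direct effects: Tobu, Pide, Miru.
2 steps out: Sade, Miho.
3 steps out: Lufo.
4 steps out: Towy.
Not reachable from it: Kana, Volu, Qivo, Tolu, Tona, Deqi.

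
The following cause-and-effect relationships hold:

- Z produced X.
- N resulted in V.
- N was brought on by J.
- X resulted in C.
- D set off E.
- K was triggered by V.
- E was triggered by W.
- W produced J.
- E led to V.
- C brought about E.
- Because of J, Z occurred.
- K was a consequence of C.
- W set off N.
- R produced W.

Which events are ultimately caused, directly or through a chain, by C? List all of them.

E, K, V

Direct effects: E, K.
2 steps out: V.
Not reachable from it: R, W, J, N, Z, X, D.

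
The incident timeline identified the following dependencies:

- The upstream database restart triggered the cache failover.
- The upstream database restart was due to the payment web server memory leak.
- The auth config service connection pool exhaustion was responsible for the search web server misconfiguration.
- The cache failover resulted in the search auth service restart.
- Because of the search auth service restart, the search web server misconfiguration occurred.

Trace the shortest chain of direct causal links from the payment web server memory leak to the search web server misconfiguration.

the payment web server memory leak → the upstream database restart
the upstream database restart → the cache failover
the cache failover → the search auth service restart
the search auth service restart → the search web server misconfiguration
Length: 4 steps.

the payment web server memory leak → the upstream database restart → the cache failover → the search auth service restart → the search web server misconfiguration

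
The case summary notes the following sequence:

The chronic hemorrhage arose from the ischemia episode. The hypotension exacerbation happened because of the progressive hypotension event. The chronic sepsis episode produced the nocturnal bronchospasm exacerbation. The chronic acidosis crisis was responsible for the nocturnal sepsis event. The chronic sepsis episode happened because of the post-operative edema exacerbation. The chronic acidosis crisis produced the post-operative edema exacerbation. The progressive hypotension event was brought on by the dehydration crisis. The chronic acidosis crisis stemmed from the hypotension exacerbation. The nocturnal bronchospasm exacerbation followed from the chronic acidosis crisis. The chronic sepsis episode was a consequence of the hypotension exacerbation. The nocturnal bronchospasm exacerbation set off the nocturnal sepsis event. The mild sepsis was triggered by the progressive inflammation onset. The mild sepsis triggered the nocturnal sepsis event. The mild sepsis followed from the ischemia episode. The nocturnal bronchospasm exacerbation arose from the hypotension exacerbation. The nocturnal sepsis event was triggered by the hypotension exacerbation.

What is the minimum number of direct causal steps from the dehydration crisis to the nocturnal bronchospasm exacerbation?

3

Shortest chain: the dehydration crisis → the progressive hypotension event → the hypotension exacerbation → the nocturnal bronchospasm exacerbation.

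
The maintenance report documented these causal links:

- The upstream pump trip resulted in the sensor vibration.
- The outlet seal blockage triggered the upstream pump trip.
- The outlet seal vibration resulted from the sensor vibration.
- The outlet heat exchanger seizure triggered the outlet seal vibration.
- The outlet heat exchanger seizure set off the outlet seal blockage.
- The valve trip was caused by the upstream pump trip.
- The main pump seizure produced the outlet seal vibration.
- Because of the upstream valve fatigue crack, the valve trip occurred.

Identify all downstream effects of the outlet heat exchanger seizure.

the outlet seal blockage, the outlet seal vibration, the sensor vibration, the upstream pump trip, the valve trip

Direct effects: the outlet seal blockage, the outlet seal vibration.
2 steps out: the upstream pump trip.
3 steps out: the sensor vibration, the valve trip.
Not reachable from it: the main pump seizure, the upstream valve fatigue crack.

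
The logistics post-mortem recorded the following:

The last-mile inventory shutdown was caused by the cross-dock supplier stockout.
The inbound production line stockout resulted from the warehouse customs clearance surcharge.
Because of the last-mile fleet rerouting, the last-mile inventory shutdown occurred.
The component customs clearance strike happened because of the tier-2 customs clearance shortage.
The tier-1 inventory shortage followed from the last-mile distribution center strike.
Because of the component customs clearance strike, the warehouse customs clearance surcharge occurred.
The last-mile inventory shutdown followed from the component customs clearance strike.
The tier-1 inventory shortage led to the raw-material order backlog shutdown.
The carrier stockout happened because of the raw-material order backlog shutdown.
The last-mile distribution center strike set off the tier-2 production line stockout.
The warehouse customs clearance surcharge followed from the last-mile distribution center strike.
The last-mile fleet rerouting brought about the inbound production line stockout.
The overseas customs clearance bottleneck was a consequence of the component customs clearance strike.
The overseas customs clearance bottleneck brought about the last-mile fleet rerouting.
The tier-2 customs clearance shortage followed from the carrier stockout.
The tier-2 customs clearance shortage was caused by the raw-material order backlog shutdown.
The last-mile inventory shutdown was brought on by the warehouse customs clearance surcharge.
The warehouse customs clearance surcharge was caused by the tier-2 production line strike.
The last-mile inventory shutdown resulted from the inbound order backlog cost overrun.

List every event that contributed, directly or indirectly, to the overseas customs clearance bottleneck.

the carrier stockout, the component customs clearance strike, the last-mile distribution center strike, the raw-material order backlog shutdown, the tier-1 inventory shortage, the tier-2 customs clearance shortage

Immediate cause of the overseas customs clearance bottleneck: the component customs clearance strike.
Further upstream: the last-mile distribution center strike, the tier-1 inventory shortage, the raw-material order backlog shutdown, the carrier stockout, the tier-2 customs clearance shortage.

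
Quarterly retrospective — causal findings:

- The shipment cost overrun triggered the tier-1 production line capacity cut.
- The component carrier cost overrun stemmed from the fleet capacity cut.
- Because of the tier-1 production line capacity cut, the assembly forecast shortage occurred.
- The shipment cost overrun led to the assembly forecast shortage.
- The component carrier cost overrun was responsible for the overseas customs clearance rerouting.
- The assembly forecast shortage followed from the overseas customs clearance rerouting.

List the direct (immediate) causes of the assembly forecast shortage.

Upstream contributors include the fleet capacity cut, the component carrier cost overrun, but only the overseas customs clearance rerouting, the shipment cost overrun, the tier-1 production line capacity cut feed directly into the assembly forecast shortage.

the overseas customs clearance rerouting, the shipment cost overrun, the tier-1 production line capacity cut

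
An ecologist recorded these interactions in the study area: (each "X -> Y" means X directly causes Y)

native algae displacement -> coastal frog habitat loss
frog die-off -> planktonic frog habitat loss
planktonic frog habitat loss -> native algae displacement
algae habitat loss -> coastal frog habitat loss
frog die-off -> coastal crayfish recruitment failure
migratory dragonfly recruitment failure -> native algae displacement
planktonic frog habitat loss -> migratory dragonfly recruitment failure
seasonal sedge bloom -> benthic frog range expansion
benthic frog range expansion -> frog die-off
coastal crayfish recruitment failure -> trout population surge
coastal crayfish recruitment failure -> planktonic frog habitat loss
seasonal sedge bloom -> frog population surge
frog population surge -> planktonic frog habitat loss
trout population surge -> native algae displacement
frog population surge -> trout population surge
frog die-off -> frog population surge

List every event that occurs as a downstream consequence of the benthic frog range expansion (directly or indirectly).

Direct effects: the frog die-off.
2 steps out: the coastal crayfish recruitment failure, the frog population surge, the planktonic frog habitat loss.
3 steps out: the migratory dragonfly recruitment failure, the trout population surge, the native algae displacement.
4 steps out: the coastal frog habitat loss.
Not reachable from it: the algae habitat loss, the seasonal sedge bloom.

the coastal crayfish recruitment failure, the coastal frog habitat loss, the frog die-off, the frog population surge, the migratory dragonfly recruitment failure, the native algae displacement, the planktonic frog habitat loss, the trout population surge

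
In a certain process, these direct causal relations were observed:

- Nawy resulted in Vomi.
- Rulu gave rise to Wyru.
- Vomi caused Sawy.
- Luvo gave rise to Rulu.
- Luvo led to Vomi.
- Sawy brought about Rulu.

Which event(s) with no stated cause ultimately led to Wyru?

Luvo, Nawy

Tracing upstream from Wyru: Wyru ← Rulu ← Luvo.
A separate upstream branch: Wyru ← Rulu ← Sawy ← Vomi ← Nawy.
Each of those chain origins has no stated cause.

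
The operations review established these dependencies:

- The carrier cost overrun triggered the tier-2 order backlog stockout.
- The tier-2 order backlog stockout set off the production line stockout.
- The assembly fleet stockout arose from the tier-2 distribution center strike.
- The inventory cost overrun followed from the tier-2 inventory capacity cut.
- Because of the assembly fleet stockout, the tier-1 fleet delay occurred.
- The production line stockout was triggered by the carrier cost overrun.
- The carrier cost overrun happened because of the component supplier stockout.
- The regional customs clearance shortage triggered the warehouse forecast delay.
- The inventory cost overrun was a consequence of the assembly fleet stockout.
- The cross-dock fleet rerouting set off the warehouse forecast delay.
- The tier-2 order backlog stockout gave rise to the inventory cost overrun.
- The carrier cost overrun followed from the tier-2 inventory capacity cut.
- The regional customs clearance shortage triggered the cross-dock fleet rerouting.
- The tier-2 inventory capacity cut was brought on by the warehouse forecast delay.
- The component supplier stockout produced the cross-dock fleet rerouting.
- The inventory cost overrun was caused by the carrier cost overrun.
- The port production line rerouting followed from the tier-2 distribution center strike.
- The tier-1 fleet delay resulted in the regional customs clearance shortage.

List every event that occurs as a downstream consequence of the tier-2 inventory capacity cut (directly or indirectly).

the carrier cost overrun, the inventory cost overrun, the production line stockout, the tier-2 order backlog stockout

Direct effects: the carrier cost overrun, the inventory cost overrun.
2 steps out: the tier-2 order backlog stockout, the production line stockout.
Not reachable from it: the tier-2 distribution center strike, the assembly fleet stockout, the tier-1 fleet delay, the regional customs clearance shortage, the port production line rerouting, the component supplier stockout, the cross-dock fleet rerouting, the warehouse forecast delay.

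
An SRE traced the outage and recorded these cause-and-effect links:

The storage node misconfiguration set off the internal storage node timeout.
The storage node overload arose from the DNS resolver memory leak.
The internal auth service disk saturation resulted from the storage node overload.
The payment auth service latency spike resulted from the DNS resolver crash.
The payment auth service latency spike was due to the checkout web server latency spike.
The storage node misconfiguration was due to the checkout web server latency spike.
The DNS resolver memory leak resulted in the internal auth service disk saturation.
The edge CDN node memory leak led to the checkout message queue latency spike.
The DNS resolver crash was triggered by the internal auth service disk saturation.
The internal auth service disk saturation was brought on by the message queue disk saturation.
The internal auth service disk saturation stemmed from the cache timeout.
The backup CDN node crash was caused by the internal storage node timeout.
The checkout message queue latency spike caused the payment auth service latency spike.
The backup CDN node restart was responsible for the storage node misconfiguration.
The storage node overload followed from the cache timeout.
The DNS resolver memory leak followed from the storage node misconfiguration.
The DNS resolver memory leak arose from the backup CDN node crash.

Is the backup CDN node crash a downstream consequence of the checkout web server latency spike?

There is a causal chain: the checkout web server latency spike → the storage node misconfiguration → the internal storage node timeout → the backup CDN node crash.

Yes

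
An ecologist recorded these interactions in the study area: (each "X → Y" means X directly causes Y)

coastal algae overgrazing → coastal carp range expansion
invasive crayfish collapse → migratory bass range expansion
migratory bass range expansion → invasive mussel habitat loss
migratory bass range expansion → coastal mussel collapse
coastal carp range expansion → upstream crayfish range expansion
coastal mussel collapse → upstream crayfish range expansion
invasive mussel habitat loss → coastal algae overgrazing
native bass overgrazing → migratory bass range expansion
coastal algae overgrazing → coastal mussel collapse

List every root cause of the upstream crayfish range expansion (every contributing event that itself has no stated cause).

the invasive crayfish collapse, the native bass overgrazing

Tracing upstream from the upstream crayfish range expansion: the upstream crayfish range expansion ← the coastal mussel collapse ← the migratory bass range expansion ← the native bass overgrazing.
A separate upstream branch: the upstream crayfish range expansion ← the coastal mussel collapse ← the migratory bass range expansion ← the invasive crayfish collapse.
Each of those chain origins has no stated cause.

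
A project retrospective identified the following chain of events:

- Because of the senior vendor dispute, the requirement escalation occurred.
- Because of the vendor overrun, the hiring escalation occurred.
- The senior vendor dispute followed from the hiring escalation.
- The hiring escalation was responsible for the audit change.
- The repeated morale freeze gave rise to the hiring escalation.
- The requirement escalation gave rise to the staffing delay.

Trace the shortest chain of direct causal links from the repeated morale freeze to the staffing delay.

the repeated morale freeze → the hiring escalation
the hiring escalation → the senior vendor dispute
the senior vendor dispute → the requirement escalation
the requirement escalation → the staffing delay
Length: 4 steps.

the repeated morale freeze → the hiring escalation → the senior vendor dispute → the requirement escalation → the staffing delay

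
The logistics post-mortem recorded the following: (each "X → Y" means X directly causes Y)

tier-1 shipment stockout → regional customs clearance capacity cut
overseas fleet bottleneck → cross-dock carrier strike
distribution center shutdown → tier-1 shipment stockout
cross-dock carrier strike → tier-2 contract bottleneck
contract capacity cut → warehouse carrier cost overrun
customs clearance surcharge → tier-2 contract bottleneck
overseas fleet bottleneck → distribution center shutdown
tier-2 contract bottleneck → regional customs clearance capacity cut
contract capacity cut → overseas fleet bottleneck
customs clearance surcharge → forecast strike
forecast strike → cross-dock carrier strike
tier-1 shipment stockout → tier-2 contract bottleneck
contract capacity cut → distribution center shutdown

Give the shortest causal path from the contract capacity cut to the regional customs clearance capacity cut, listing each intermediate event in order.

the contract capacity cut → the distribution center shutdown
the distribution center shutdown → the tier-1 shipment stockout
the tier-1 shipment stockout → the regional customs clearance capacity cut
Length: 3 steps.

the contract capacity cut → the distribution center shutdown → the tier-1 shipment stockout → the regional customs clearance capacity cut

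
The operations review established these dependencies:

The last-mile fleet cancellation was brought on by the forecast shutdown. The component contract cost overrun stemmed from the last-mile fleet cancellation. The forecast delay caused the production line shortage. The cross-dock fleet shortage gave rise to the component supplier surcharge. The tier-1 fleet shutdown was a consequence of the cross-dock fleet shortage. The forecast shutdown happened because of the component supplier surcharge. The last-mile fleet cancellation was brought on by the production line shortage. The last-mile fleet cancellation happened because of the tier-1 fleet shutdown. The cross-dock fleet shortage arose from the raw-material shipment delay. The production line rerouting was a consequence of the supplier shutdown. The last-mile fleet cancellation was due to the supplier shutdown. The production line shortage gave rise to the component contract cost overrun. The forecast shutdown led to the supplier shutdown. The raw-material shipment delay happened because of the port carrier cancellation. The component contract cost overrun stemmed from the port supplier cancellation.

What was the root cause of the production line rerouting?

Tracing upstream from the production line rerouting: the production line rerouting ← the supplier shutdown ← the forecast shutdown ← the component supplier surcharge ← the cross-dock fleet shortage ← the raw-material shipment delay ← the port carrier cancellation.
The port carrier cancellation has no stated cause, so it is the root.

the port carrier cancellation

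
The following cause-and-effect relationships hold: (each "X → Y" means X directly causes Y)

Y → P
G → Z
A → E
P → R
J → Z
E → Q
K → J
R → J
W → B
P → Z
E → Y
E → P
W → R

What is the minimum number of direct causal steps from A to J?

4

Shortest chain: A → E → P → R → J.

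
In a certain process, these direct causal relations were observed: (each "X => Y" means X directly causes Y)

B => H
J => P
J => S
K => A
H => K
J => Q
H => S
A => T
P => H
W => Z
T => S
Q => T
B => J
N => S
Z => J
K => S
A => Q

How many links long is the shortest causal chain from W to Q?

3

Shortest chain: W → Z → J → Q.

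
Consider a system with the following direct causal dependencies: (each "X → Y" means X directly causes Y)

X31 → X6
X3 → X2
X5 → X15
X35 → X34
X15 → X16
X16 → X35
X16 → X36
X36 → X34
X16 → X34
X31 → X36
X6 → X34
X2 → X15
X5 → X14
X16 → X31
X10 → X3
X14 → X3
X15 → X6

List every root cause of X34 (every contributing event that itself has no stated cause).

X10, X5

Tracing upstream from X34: X34 ← X16 ← X15 ← X5.
A separate upstream branch: X34 ← X16 ← X15 ← X2 ← X3 ← X10.
Each of those chain origins has no stated cause.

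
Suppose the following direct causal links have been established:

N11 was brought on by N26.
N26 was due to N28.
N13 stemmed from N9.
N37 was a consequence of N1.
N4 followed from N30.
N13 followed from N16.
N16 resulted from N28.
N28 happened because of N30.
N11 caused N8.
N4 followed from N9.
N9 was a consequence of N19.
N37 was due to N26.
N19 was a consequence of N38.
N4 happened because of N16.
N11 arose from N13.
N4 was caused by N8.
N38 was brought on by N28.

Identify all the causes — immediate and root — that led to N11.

Immediate causes of N11: N26, N13.
Further upstream: N30, N28, N38, N19, N9, N16.

N13, N16, N19, N26, N28, N30, N38, N9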